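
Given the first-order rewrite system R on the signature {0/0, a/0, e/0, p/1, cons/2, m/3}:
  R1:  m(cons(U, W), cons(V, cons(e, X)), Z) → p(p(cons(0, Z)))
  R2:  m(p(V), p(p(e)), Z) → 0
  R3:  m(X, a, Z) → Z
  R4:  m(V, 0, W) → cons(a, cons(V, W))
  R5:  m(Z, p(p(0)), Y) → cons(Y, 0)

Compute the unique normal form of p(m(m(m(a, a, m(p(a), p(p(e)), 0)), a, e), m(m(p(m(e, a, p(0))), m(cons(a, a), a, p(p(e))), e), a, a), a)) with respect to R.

1. p(m(m(m(a, a, m(p(a), p(p(e)), 0)), a, e), m(m(p(m(e, a, p(0))), m(cons(a, a), a, p(p(e))), e), a, a), a))  →  p(m(e, m(m(p(m(e, a, p(0))), m(cons(a, a), a, p(p(e))), e), a, a), a))   [R3 at 1.1]
2. p(m(e, m(m(p(m(e, a, p(0))), m(cons(a, a), a, p(p(e))), e), a, a), a))  →  p(m(e, a, a))   [R3 at 1.2]
3. p(m(e, a, a))  →  p(a)   [R3 at 1]

p(a)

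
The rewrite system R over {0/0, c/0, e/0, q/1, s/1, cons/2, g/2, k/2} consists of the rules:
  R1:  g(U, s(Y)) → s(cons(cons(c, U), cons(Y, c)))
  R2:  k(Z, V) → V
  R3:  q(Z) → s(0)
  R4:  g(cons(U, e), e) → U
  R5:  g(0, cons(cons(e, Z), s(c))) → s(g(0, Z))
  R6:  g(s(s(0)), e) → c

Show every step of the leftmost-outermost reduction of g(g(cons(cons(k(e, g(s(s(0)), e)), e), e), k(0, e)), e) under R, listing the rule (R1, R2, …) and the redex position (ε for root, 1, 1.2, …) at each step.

1. g(g(cons(cons(k(e, g(s(s(0)), e)), e), e), k(0, e)), e)  →  g(g(cons(cons(g(s(s(0)), e), e), e), k(0, e)), e)   [R2 at 1.1.1.1]
2. g(g(cons(cons(g(s(s(0)), e), e), e), k(0, e)), e)  →  g(g(cons(cons(c, e), e), k(0, e)), e)   [R6 at 1.1.1.1]
3. g(g(cons(cons(c, e), e), k(0, e)), e)  →  g(g(cons(cons(c, e), e), e), e)   [R2 at 1.2]
4. g(g(cons(cons(c, e), e), e), e)  →  g(cons(c, e), e)   [R4 at 1]
5. g(cons(c, e), e)  →  c   [R4 at ε]

c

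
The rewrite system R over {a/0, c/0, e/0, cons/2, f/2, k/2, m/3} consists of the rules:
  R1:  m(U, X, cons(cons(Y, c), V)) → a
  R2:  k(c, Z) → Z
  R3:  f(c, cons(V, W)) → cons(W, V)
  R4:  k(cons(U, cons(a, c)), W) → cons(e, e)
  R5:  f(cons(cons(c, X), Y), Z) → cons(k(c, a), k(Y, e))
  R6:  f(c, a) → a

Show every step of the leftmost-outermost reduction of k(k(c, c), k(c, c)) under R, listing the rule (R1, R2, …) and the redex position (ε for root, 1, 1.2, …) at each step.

1. k(k(c, c), k(c, c))  →  k(c, k(c, c))   [R2 at 1]
2. k(c, k(c, c))  →  k(c, c)   [R2 at ε]
3. k(c, c)  →  c   [R2 at ε]

c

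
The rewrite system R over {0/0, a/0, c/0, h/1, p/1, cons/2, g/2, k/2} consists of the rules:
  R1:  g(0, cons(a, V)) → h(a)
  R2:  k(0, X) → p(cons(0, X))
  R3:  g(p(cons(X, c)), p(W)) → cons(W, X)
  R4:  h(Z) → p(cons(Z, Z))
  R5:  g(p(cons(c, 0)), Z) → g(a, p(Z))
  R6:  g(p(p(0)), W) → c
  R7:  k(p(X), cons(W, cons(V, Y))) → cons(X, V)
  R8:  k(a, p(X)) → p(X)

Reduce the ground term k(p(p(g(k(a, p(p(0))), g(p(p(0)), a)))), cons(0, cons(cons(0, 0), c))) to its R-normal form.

1. k(p(p(g(k(a, p(p(0))), g(p(p(0)), a)))), cons(0, cons(cons(0, 0), c)))  →  cons(p(g(k(a, p(p(0))), g(p(p(0)), a))), cons(0, 0))   [R7 at ε]
2. cons(p(g(k(a, p(p(0))), g(p(p(0)), a))), cons(0, 0))  →  cons(p(g(p(p(0)), g(p(p(0)), a))), cons(0, 0))   [R8 at 1.1.1]
3. cons(p(g(p(p(0)), g(p(p(0)), a))), cons(0, 0))  →  cons(p(c), cons(0, 0))   [R6 at 1.1]

cons(p(c), cons(0, 0))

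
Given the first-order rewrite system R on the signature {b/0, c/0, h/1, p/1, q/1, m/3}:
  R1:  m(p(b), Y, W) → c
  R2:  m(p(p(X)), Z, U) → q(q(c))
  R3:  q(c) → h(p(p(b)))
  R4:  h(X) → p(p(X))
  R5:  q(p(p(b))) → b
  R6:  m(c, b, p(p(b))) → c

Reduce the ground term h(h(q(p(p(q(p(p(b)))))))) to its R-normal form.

1. h(h(q(p(p(q(p(p(b))))))))  →  p(p(h(q(p(p(q(p(p(b)))))))))   [R4 at ε]
2. p(p(h(q(p(p(q(p(p(b)))))))))  →  p(p(p(p(q(p(p(q(p(p(b))))))))))   [R4 at 1.1]
3. p(p(p(p(q(p(p(q(p(p(b))))))))))  →  p(p(p(p(q(p(p(b)))))))   [R5 at 1.1.1.1.1.1.1]
4. p(p(p(p(q(p(p(b)))))))  →  p(p(p(p(b))))   [R5 at 1.1.1.1]

p(p(p(p(b))))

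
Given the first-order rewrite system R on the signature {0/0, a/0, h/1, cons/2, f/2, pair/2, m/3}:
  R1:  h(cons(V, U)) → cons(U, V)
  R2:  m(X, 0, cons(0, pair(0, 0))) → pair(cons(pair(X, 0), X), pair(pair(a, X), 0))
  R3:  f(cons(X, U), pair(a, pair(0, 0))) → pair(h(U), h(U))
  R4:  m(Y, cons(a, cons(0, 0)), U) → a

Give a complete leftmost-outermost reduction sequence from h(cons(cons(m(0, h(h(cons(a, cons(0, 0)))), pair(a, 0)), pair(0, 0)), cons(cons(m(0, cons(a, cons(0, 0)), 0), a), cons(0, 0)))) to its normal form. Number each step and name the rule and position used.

1. h(cons(cons(m(0, h(h(cons(a, cons(0, 0)))), pair(a, 0)), pair(0, 0)), cons(cons(m(0, cons(a, cons(0, 0)), 0), a), cons(0, 0))))  →  cons(cons(cons(m(0, cons(a, cons(0, 0)), 0), a), cons(0, 0)), cons(m(0, h(h(cons(a, cons(0, 0)))), pair(a, 0)), pair(0, 0)))   [R1 at ε]
2. cons(cons(cons(m(0, cons(a, cons(0, 0)), 0), a), cons(0, 0)), cons(m(0, h(h(cons(a, cons(0, 0)))), pair(a, 0)), pair(0, 0)))  →  cons(cons(cons(a, a), cons(0, 0)), cons(m(0, h(h(cons(a, cons(0, 0)))), pair(a, 0)), pair(0, 0)))   [R4 at 1.1.1]
3. cons(cons(cons(a, a), cons(0, 0)), cons(m(0, h(h(cons(a, cons(0, 0)))), pair(a, 0)), pair(0, 0)))  →  cons(cons(cons(a, a), cons(0, 0)), cons(m(0, h(cons(cons(0, 0), a)), pair(a, 0)), pair(0, 0)))   [R1 at 2.1.2.1]
4. cons(cons(cons(a, a), cons(0, 0)), cons(m(0, h(cons(cons(0, 0), a)), pair(a, 0)), pair(0, 0)))  →  cons(cons(cons(a, a), cons(0, 0)), cons(m(0, cons(a, cons(0, 0)), pair(a, 0)), pair(0, 0)))   [R1 at 2.1.2]
5. cons(cons(cons(a, a), cons(0, 0)), cons(m(0, cons(a, cons(0, 0)), pair(a, 0)), pair(0, 0)))  →  cons(cons(cons(a, a), cons(0, 0)), cons(a, pair(0, 0)))   [R4 at 2.1]

cons(cons(cons(a, a), cons(0, 0)), cons(a, pair(0, 0)))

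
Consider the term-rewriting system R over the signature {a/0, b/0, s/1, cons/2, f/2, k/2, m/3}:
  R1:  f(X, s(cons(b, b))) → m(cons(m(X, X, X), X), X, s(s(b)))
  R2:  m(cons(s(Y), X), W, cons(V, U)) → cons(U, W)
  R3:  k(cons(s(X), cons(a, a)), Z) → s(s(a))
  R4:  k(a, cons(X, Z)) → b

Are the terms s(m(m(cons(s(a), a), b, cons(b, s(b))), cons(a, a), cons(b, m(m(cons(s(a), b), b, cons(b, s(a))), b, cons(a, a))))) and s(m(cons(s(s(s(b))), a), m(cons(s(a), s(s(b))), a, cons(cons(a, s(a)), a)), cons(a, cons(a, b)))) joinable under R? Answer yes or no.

yes — NF(t₁) = s(cons(cons(a, b), cons(a, a))), NF(t₂) = s(cons(cons(a, b), cons(a, a)))

Reduce t₁ = s(m(m(cons(s(a), a), b, cons(b, s(b))), cons(a, a), cons(b, m(m(cons(s(a), b), b, cons(b, s(a))), b, cons(a, a))))):
1. s(m(m(cons(s(a), a), b, cons(b, s(b))), cons(a, a), cons(b, m(m(cons(s(a), b), b, cons(b, s(a))), b, cons(a, a)))))  →  s(m(cons(s(b), b), cons(a, a), cons(b, m(m(cons(s(a), b), b, cons(b, s(a))), b, cons(a, a)))))   [R2 at 1.1]
2. s(m(cons(s(b), b), cons(a, a), cons(b, m(m(cons(s(a), b), b, cons(b, s(a))), b, cons(a, a)))))  →  s(cons(m(m(cons(s(a), b), b, cons(b, s(a))), b, cons(a, a)), cons(a, a)))   [R2 at 1]
3. s(cons(m(m(cons(s(a), b), b, cons(b, s(a))), b, cons(a, a)), cons(a, a)))  →  s(cons(m(cons(s(a), b), b, cons(a, a)), cons(a, a)))   [R2 at 1.1.1]
4. s(cons(m(cons(s(a), b), b, cons(a, a)), cons(a, a)))  →  s(cons(cons(a, b), cons(a, a)))   [R2 at 1.1]

Reduce t₂ = s(m(cons(s(s(s(b))), a), m(cons(s(a), s(s(b))), a, cons(cons(a, s(a)), a)), cons(a, cons(a, b)))):
1. s(m(cons(s(s(s(b))), a), m(cons(s(a), s(s(b))), a, cons(cons(a, s(a)), a)), cons(a, cons(a, b))))  →  s(cons(cons(a, b), m(cons(s(a), s(s(b))), a, cons(cons(a, s(a)), a))))   [R2 at 1]
2. s(cons(cons(a, b), m(cons(s(a), s(s(b))), a, cons(cons(a, s(a)), a))))  →  s(cons(cons(a, b), cons(a, a)))   [R2 at 1.2]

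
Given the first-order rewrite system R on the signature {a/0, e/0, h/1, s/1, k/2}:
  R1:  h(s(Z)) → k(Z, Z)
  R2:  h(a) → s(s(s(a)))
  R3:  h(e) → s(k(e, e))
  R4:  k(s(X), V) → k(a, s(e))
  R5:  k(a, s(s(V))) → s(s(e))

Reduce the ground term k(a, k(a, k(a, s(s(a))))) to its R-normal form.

1. k(a, k(a, k(a, s(s(a)))))  →  k(a, k(a, s(s(e))))   [R5 at 2.2]
2. k(a, k(a, s(s(e))))  →  k(a, s(s(e)))   [R5 at 2]
3. k(a, s(s(e)))  →  s(s(e))   [R5 at ε]

s(s(e))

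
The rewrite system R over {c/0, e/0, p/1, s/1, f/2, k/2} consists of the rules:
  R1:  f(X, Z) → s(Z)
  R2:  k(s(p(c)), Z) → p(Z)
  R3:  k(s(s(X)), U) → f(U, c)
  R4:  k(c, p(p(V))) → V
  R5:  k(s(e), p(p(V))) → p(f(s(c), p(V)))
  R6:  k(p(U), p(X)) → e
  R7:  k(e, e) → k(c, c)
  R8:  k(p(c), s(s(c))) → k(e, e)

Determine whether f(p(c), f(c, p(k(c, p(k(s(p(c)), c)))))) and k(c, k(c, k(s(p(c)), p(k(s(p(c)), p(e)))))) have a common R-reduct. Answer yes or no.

Reduce t₁ = f(p(c), f(c, p(k(c, p(k(s(p(c)), c)))))):
1. f(p(c), f(c, p(k(c, p(k(s(p(c)), c))))))  →  s(f(c, p(k(c, p(k(s(p(c)), c))))))   [R1 at ε]
2. s(f(c, p(k(c, p(k(s(p(c)), c))))))  →  s(s(p(k(c, p(k(s(p(c)), c))))))   [R1 at 1]
3. s(s(p(k(c, p(k(s(p(c)), c))))))  →  s(s(p(k(c, p(p(c))))))   [R2 at 1.1.1.2.1]
4. s(s(p(k(c, p(p(c))))))  →  s(s(p(c)))   [R4 at 1.1.1]

Reduce t₂ = k(c, k(c, k(s(p(c)), p(k(s(p(c)), p(e)))))):
1. k(c, k(c, k(s(p(c)), p(k(s(p(c)), p(e))))))  →  k(c, k(c, p(p(k(s(p(c)), p(e))))))   [R2 at 2.2]
2. k(c, k(c, p(p(k(s(p(c)), p(e))))))  →  k(c, k(s(p(c)), p(e)))   [R4 at 2]
3. k(c, k(s(p(c)), p(e)))  →  k(c, p(p(e)))   [R2 at 2]
4. k(c, p(p(e)))  →  e   [R4 at ε]

no — NF(t₁) = s(s(p(c))), NF(t₂) = e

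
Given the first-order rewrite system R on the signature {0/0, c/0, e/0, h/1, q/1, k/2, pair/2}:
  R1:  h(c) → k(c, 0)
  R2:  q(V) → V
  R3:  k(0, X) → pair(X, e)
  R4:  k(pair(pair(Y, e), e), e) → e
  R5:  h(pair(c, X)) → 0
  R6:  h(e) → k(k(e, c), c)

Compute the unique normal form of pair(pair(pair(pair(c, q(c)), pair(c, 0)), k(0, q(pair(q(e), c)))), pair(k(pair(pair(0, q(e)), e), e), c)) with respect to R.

1. pair(pair(pair(pair(c, q(c)), pair(c, 0)), k(0, q(pair(q(e), c)))), pair(k(pair(pair(0, q(e)), e), e), c))  →  pair(pair(pair(pair(c, c), pair(c, 0)), k(0, q(pair(q(e), c)))), pair(k(pair(pair(0, q(e)), e), e), c))   [R2 at 1.1.1.2]
2. pair(pair(pair(pair(c, c), pair(c, 0)), k(0, q(pair(q(e), c)))), pair(k(pair(pair(0, q(e)), e), e), c))  →  pair(pair(pair(pair(c, c), pair(c, 0)), pair(q(pair(q(e), c)), e)), pair(k(pair(pair(0, q(e)), e), e), c))   [R3 at 1.2]
3. pair(pair(pair(pair(c, c), pair(c, 0)), pair(q(pair(q(e), c)), e)), pair(k(pair(pair(0, q(e)), e), e), c))  →  pair(pair(pair(pair(c, c), pair(c, 0)), pair(pair(q(e), c), e)), pair(k(pair(pair(0, q(e)), e), e), c))   [R2 at 1.2.1]
4. pair(pair(pair(pair(c, c), pair(c, 0)), pair(pair(q(e), c), e)), pair(k(pair(pair(0, q(e)), e), e), c))  →  pair(pair(pair(pair(c, c), pair(c, 0)), pair(pair(e, c), e)), pair(k(pair(pair(0, q(e)), e), e), c))   [R2 at 1.2.1.1]
5. pair(pair(pair(pair(c, c), pair(c, 0)), pair(pair(e, c), e)), pair(k(pair(pair(0, q(e)), e), e), c))  →  pair(pair(pair(pair(c, c), pair(c, 0)), pair(pair(e, c), e)), pair(k(pair(pair(0, e), e), e), c))   [R2 at 2.1.1.1.2]
6. pair(pair(pair(pair(c, c), pair(c, 0)), pair(pair(e, c), e)), pair(k(pair(pair(0, e), e), e), c))  →  pair(pair(pair(pair(c, c), pair(c, 0)), pair(pair(e, c), e)), pair(e, c))   [R4 at 2.1]

pair(pair(pair(pair(c, c), pair(c, 0)), pair(pair(e, c), e)), pair(e, c))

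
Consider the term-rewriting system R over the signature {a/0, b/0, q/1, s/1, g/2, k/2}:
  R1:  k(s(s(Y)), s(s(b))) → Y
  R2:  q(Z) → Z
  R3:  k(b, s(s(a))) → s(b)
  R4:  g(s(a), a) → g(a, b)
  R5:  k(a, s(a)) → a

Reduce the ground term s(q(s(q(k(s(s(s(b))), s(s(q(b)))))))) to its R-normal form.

1. s(q(s(q(k(s(s(s(b))), s(s(q(b))))))))  →  s(s(q(k(s(s(s(b))), s(s(q(b)))))))   [R2 at 1]
2. s(s(q(k(s(s(s(b))), s(s(q(b)))))))  →  s(s(k(s(s(s(b))), s(s(q(b))))))   [R2 at 1.1]
3. s(s(k(s(s(s(b))), s(s(q(b))))))  →  s(s(k(s(s(s(b))), s(s(b)))))   [R2 at 1.1.2.1.1]
4. s(s(k(s(s(s(b))), s(s(b)))))  →  s(s(s(b)))   [R1 at 1.1]

s(s(s(b)))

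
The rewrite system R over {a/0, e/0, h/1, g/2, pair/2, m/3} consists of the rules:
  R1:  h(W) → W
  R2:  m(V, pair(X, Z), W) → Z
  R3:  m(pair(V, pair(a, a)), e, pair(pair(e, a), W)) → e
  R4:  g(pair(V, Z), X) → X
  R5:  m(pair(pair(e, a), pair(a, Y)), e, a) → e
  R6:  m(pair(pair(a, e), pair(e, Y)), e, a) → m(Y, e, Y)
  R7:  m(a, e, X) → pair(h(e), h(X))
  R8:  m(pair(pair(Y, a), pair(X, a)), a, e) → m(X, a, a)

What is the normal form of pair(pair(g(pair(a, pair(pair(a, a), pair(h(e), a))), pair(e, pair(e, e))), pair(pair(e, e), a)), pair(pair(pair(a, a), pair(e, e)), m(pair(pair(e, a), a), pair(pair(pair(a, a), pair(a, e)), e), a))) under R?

1. pair(pair(g(pair(a, pair(pair(a, a), pair(h(e), a))), pair(e, pair(e, e))), pair(pair(e, e), a)), pair(pair(pair(a, a), pair(e, e)), m(pair(pair(e, a), a), pair(pair(pair(a, a), pair(a, e)), e), a)))  →  pair(pair(pair(e, pair(e, e)), pair(pair(e, e), a)), pair(pair(pair(a, a), pair(e, e)), m(pair(pair(e, a), a), pair(pair(pair(a, a), pair(a, e)), e), a)))   [R4 at 1.1]
2. pair(pair(pair(e, pair(e, e)), pair(pair(e, e), a)), pair(pair(pair(a, a), pair(e, e)), m(pair(pair(e, a), a), pair(pair(pair(a, a), pair(a, e)), e), a)))  →  pair(pair(pair(e, pair(e, e)), pair(pair(e, e), a)), pair(pair(pair(a, a), pair(e, e)), e))   [R2 at 2.2]

pair(pair(pair(e, pair(e, e)), pair(pair(e, e), a)), pair(pair(pair(a, a), pair(e, e)), e))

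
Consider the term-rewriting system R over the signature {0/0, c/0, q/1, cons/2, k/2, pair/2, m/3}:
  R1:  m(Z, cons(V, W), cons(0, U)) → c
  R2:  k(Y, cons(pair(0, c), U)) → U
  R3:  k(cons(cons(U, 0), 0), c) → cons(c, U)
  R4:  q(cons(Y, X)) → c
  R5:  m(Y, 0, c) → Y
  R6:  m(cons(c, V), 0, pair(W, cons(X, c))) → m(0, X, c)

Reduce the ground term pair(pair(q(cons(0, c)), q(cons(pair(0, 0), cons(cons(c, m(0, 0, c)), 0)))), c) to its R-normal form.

1. pair(pair(q(cons(0, c)), q(cons(pair(0, 0), cons(cons(c, m(0, 0, c)), 0)))), c)  →  pair(pair(c, q(cons(pair(0, 0), cons(cons(c, m(0, 0, c)), 0)))), c)   [R4 at 1.1]
2. pair(pair(c, q(cons(pair(0, 0), cons(cons(c, m(0, 0, c)), 0)))), c)  →  pair(pair(c, c), c)   [R4 at 1.2]

pair(pair(c, c), c)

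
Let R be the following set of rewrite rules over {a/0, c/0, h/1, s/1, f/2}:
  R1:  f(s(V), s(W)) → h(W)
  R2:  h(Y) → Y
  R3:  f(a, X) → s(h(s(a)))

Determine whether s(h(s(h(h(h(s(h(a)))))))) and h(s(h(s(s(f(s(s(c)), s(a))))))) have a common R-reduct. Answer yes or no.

Reduce t₁ = s(h(s(h(h(h(s(h(a)))))))):
1. s(h(s(h(h(h(s(h(a))))))))  →  s(s(h(h(h(s(h(a)))))))   [R2 at 1]
2. s(s(h(h(h(s(h(a)))))))  →  s(s(h(h(s(h(a))))))   [R2 at 1.1]
3. s(s(h(h(s(h(a))))))  →  s(s(h(s(h(a)))))   [R2 at 1.1]
4. s(s(h(s(h(a)))))  →  s(s(s(h(a))))   [R2 at 1.1]
5. s(s(s(h(a))))  →  s(s(s(a)))   [R2 at 1.1.1]

Reduce t₂ = h(s(h(s(s(f(s(s(c)), s(a))))))):
1. h(s(h(s(s(f(s(s(c)), s(a)))))))  →  s(h(s(s(f(s(s(c)), s(a))))))   [R2 at ε]
2. s(h(s(s(f(s(s(c)), s(a))))))  →  s(s(s(f(s(s(c)), s(a)))))   [R2 at 1]
3. s(s(s(f(s(s(c)), s(a)))))  →  s(s(s(h(a))))   [R1 at 1.1.1]
4. s(s(s(h(a))))  →  s(s(s(a)))   [R2 at 1.1.1]

yes — NF(t₁) = s(s(s(a))), NF(t₂) = s(s(s(a)))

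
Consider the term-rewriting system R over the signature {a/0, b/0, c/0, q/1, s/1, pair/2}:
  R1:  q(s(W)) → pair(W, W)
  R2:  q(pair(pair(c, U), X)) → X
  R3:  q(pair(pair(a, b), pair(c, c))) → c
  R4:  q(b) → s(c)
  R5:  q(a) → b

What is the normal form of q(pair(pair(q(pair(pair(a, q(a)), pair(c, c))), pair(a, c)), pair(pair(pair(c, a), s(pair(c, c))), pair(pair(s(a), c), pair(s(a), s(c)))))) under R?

pair(pair(pair(c, a), s(pair(c, c))), pair(pair(s(a), c), pair(s(a), s(c))))

1. q(pair(pair(q(pair(pair(a, q(a)), pair(c, c))), pair(a, c)), pair(pair(pair(c, a), s(pair(c, c))), pair(pair(s(a), c), pair(s(a), s(c))))))  →  q(pair(pair(q(pair(pair(a, b), pair(c, c))), pair(a, c)), pair(pair(pair(c, a), s(pair(c, c))), pair(pair(s(a), c), pair(s(a), s(c))))))   [R5 at 1.1.1.1.1.2]
2. q(pair(pair(q(pair(pair(a, b), pair(c, c))), pair(a, c)), pair(pair(pair(c, a), s(pair(c, c))), pair(pair(s(a), c), pair(s(a), s(c))))))  →  q(pair(pair(c, pair(a, c)), pair(pair(pair(c, a), s(pair(c, c))), pair(pair(s(a), c), pair(s(a), s(c))))))   [R3 at 1.1.1]
3. q(pair(pair(c, pair(a, c)), pair(pair(pair(c, a), s(pair(c, c))), pair(pair(s(a), c), pair(s(a), s(c))))))  →  pair(pair(pair(c, a), s(pair(c, c))), pair(pair(s(a), c), pair(s(a), s(c))))   [R2 at ε]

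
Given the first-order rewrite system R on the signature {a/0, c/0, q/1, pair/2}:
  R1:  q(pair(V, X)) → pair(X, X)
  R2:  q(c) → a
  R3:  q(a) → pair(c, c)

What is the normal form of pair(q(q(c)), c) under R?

pair(pair(c, c), c)

1. pair(q(q(c)), c)  →  pair(q(a), c)   [R2 at 1.1]
2. pair(q(a), c)  →  pair(pair(c, c), c)   [R3 at 1]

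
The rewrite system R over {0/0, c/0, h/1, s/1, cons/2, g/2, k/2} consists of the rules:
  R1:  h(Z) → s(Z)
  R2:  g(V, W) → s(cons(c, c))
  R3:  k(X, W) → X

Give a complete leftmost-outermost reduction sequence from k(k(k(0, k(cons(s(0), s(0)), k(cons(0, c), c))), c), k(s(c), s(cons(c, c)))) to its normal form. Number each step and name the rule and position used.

1. k(k(k(0, k(cons(s(0), s(0)), k(cons(0, c), c))), c), k(s(c), s(cons(c, c))))  →  k(k(0, k(cons(s(0), s(0)), k(cons(0, c), c))), c)   [R3 at ε]
2. k(k(0, k(cons(s(0), s(0)), k(cons(0, c), c))), c)  →  k(0, k(cons(s(0), s(0)), k(cons(0, c), c)))   [R3 at ε]
3. k(0, k(cons(s(0), s(0)), k(cons(0, c), c)))  →  0   [R3 at ε]

0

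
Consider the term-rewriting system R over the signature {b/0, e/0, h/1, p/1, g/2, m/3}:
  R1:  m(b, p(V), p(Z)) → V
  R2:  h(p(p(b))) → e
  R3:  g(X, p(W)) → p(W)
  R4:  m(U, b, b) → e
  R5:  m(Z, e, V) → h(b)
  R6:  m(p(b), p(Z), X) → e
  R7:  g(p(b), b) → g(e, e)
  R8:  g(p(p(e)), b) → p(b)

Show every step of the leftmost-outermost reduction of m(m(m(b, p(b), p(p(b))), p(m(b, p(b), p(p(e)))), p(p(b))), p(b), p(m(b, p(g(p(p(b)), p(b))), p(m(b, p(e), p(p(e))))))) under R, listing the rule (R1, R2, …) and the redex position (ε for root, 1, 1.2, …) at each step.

1. m(m(m(b, p(b), p(p(b))), p(m(b, p(b), p(p(e)))), p(p(b))), p(b), p(m(b, p(g(p(p(b)), p(b))), p(m(b, p(e), p(p(e)))))))  →  m(m(b, p(m(b, p(b), p(p(e)))), p(p(b))), p(b), p(m(b, p(g(p(p(b)), p(b))), p(m(b, p(e), p(p(e)))))))   [R1 at 1.1]
2. m(m(b, p(m(b, p(b), p(p(e)))), p(p(b))), p(b), p(m(b, p(g(p(p(b)), p(b))), p(m(b, p(e), p(p(e)))))))  →  m(m(b, p(b), p(p(e))), p(b), p(m(b, p(g(p(p(b)), p(b))), p(m(b, p(e), p(p(e)))))))   [R1 at 1]
3. m(m(b, p(b), p(p(e))), p(b), p(m(b, p(g(p(p(b)), p(b))), p(m(b, p(e), p(p(e)))))))  →  m(b, p(b), p(m(b, p(g(p(p(b)), p(b))), p(m(b, p(e), p(p(e)))))))   [R1 at 1]
4. m(b, p(b), p(m(b, p(g(p(p(b)), p(b))), p(m(b, p(e), p(p(e)))))))  →  b   [R1 at ε]

b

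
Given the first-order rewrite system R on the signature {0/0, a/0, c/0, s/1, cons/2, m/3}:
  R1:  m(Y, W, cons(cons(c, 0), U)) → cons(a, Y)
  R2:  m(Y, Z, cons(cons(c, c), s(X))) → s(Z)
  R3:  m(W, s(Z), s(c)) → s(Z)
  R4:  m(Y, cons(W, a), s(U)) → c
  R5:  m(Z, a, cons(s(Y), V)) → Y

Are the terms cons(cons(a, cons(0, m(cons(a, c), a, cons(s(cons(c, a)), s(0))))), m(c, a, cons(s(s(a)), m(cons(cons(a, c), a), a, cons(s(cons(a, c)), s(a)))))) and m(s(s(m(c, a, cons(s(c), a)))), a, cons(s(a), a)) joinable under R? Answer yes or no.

no — NF(t₁) = cons(cons(a, cons(0, cons(c, a))), s(a)), NF(t₂) = a

Reduce t₁ = cons(cons(a, cons(0, m(cons(a, c), a, cons(s(cons(c, a)), s(0))))), m(c, a, cons(s(s(a)), m(cons(cons(a, c), a), a, cons(s(cons(a, c)), s(a)))))):
1. cons(cons(a, cons(0, m(cons(a, c), a, cons(s(cons(c, a)), s(0))))), m(c, a, cons(s(s(a)), m(cons(cons(a, c), a), a, cons(s(cons(a, c)), s(a))))))  →  cons(cons(a, cons(0, cons(c, a))), m(c, a, cons(s(s(a)), m(cons(cons(a, c), a), a, cons(s(cons(a, c)), s(a))))))   [R5 at 1.2.2]
2. cons(cons(a, cons(0, cons(c, a))), m(c, a, cons(s(s(a)), m(cons(cons(a, c), a), a, cons(s(cons(a, c)), s(a))))))  →  cons(cons(a, cons(0, cons(c, a))), s(a))   [R5 at 2]

Reduce t₂ = m(s(s(m(c, a, cons(s(c), a)))), a, cons(s(a), a)):
1. m(s(s(m(c, a, cons(s(c), a)))), a, cons(s(a), a))  →  a   [R5 at ε]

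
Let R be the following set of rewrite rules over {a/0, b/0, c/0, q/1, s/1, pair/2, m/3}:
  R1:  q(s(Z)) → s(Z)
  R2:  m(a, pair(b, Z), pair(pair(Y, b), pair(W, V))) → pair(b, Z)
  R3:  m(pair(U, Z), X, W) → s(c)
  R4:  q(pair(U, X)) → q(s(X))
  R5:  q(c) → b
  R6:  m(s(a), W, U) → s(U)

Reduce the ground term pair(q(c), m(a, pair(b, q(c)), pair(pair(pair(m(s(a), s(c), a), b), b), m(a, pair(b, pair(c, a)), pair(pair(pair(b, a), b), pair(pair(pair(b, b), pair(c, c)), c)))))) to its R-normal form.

pair(b, pair(b, b))

1. pair(q(c), m(a, pair(b, q(c)), pair(pair(pair(m(s(a), s(c), a), b), b), m(a, pair(b, pair(c, a)), pair(pair(pair(b, a), b), pair(pair(pair(b, b), pair(c, c)), c))))))  →  pair(b, m(a, pair(b, q(c)), pair(pair(pair(m(s(a), s(c), a), b), b), m(a, pair(b, pair(c, a)), pair(pair(pair(b, a), b), pair(pair(pair(b, b), pair(c, c)), c))))))   [R5 at 1]
2. pair(b, m(a, pair(b, q(c)), pair(pair(pair(m(s(a), s(c), a), b), b), m(a, pair(b, pair(c, a)), pair(pair(pair(b, a), b), pair(pair(pair(b, b), pair(c, c)), c))))))  →  pair(b, m(a, pair(b, b), pair(pair(pair(m(s(a), s(c), a), b), b), m(a, pair(b, pair(c, a)), pair(pair(pair(b, a), b), pair(pair(pair(b, b), pair(c, c)), c))))))   [R5 at 2.2.2]
3. pair(b, m(a, pair(b, b), pair(pair(pair(m(s(a), s(c), a), b), b), m(a, pair(b, pair(c, a)), pair(pair(pair(b, a), b), pair(pair(pair(b, b), pair(c, c)), c))))))  →  pair(b, m(a, pair(b, b), pair(pair(pair(s(a), b), b), m(a, pair(b, pair(c, a)), pair(pair(pair(b, a), b), pair(pair(pair(b, b), pair(c, c)), c))))))   [R6 at 2.3.1.1.1]
4. pair(b, m(a, pair(b, b), pair(pair(pair(s(a), b), b), m(a, pair(b, pair(c, a)), pair(pair(pair(b, a), b), pair(pair(pair(b, b), pair(c, c)), c))))))  →  pair(b, m(a, pair(b, b), pair(pair(pair(s(a), b), b), pair(b, pair(c, a)))))   [R2 at 2.3.2]
5. pair(b, m(a, pair(b, b), pair(pair(pair(s(a), b), b), pair(b, pair(c, a)))))  →  pair(b, pair(b, b))   [R2 at 2]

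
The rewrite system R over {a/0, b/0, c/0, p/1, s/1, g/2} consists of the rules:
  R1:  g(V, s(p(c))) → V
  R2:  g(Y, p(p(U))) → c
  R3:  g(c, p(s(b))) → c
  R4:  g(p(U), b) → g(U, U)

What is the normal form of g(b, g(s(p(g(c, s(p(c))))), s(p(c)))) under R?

b

1. g(b, g(s(p(g(c, s(p(c))))), s(p(c))))  →  g(b, s(p(g(c, s(p(c))))))   [R1 at 2]
2. g(b, s(p(g(c, s(p(c))))))  →  g(b, s(p(c)))   [R1 at 2.1.1]
3. g(b, s(p(c)))  →  b   [R1 at ε]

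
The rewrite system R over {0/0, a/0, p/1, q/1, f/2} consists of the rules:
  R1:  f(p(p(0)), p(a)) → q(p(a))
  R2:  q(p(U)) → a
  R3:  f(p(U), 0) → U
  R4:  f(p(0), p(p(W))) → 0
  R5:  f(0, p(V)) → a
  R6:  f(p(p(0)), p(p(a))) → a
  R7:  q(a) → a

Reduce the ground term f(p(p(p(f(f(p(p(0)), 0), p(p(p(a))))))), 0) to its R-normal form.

1. f(p(p(p(f(f(p(p(0)), 0), p(p(p(a))))))), 0)  →  p(p(f(f(p(p(0)), 0), p(p(p(a))))))   [R3 at ε]
2. p(p(f(f(p(p(0)), 0), p(p(p(a))))))  →  p(p(f(p(0), p(p(p(a))))))   [R3 at 1.1.1]
3. p(p(f(p(0), p(p(p(a))))))  →  p(p(0))   [R4 at 1.1]

p(p(0))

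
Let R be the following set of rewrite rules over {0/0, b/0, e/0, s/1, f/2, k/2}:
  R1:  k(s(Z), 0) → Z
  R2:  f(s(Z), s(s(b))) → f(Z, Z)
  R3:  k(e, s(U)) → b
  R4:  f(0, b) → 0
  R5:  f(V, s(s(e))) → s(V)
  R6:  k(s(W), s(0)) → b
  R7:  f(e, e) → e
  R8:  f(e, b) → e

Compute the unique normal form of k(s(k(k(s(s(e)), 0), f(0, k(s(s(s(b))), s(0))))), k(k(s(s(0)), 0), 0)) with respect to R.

e

1. k(s(k(k(s(s(e)), 0), f(0, k(s(s(s(b))), s(0))))), k(k(s(s(0)), 0), 0))  →  k(s(k(s(e), f(0, k(s(s(s(b))), s(0))))), k(k(s(s(0)), 0), 0))   [R1 at 1.1.1]
2. k(s(k(s(e), f(0, k(s(s(s(b))), s(0))))), k(k(s(s(0)), 0), 0))  →  k(s(k(s(e), f(0, b))), k(k(s(s(0)), 0), 0))   [R6 at 1.1.2.2]
3. k(s(k(s(e), f(0, b))), k(k(s(s(0)), 0), 0))  →  k(s(k(s(e), 0)), k(k(s(s(0)), 0), 0))   [R4 at 1.1.2]
4. k(s(k(s(e), 0)), k(k(s(s(0)), 0), 0))  →  k(s(e), k(k(s(s(0)), 0), 0))   [R1 at 1.1]
5. k(s(e), k(k(s(s(0)), 0), 0))  →  k(s(e), k(s(0), 0))   [R1 at 2.1]
6. k(s(e), k(s(0), 0))  →  k(s(e), 0)   [R1 at 2]
7. k(s(e), 0)  →  e   [R1 at ε]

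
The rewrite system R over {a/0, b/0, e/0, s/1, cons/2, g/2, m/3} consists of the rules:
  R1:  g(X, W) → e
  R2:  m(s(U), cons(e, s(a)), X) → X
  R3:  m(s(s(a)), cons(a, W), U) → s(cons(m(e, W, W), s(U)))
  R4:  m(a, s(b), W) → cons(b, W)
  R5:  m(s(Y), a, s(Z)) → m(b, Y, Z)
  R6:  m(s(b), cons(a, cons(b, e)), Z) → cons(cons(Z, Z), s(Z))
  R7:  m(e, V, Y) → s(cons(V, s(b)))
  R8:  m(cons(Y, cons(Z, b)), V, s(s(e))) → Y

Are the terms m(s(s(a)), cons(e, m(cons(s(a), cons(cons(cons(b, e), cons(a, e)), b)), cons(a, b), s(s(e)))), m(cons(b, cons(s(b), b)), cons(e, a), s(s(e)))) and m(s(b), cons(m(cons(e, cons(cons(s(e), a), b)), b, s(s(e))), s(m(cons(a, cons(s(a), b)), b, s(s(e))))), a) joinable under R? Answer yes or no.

no — NF(t₁) = b, NF(t₂) = a

Reduce t₁ = m(s(s(a)), cons(e, m(cons(s(a), cons(cons(cons(b, e), cons(a, e)), b)), cons(a, b), s(s(e)))), m(cons(b, cons(s(b), b)), cons(e, a), s(s(e)))):
1. m(s(s(a)), cons(e, m(cons(s(a), cons(cons(cons(b, e), cons(a, e)), b)), cons(a, b), s(s(e)))), m(cons(b, cons(s(b), b)), cons(e, a), s(s(e))))  →  m(s(s(a)), cons(e, s(a)), m(cons(b, cons(s(b), b)), cons(e, a), s(s(e))))   [R8 at 2.2]
2. m(s(s(a)), cons(e, s(a)), m(cons(b, cons(s(b), b)), cons(e, a), s(s(e))))  →  m(cons(b, cons(s(b), b)), cons(e, a), s(s(e)))   [R2 at ε]
3. m(cons(b, cons(s(b), b)), cons(e, a), s(s(e)))  →  b   [R8 at ε]

Reduce t₂ = m(s(b), cons(m(cons(e, cons(cons(s(e), a), b)), b, s(s(e))), s(m(cons(a, cons(s(a), b)), b, s(s(e))))), a):
1. m(s(b), cons(m(cons(e, cons(cons(s(e), a), b)), b, s(s(e))), s(m(cons(a, cons(s(a), b)), b, s(s(e))))), a)  →  m(s(b), cons(e, s(m(cons(a, cons(s(a), b)), b, s(s(e))))), a)   [R8 at 2.1]
2. m(s(b), cons(e, s(m(cons(a, cons(s(a), b)), b, s(s(e))))), a)  →  m(s(b), cons(e, s(a)), a)   [R8 at 2.2.1]
3. m(s(b), cons(e, s(a)), a)  →  a   [R2 at ε]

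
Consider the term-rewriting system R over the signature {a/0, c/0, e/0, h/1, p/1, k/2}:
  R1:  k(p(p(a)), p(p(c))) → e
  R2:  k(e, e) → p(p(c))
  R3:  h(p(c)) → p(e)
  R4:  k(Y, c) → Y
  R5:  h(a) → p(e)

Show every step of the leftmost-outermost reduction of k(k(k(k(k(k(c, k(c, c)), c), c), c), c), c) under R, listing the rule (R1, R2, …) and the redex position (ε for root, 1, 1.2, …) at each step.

1. k(k(k(k(k(k(c, k(c, c)), c), c), c), c), c)  →  k(k(k(k(k(c, k(c, c)), c), c), c), c)   [R4 at ε]
2. k(k(k(k(k(c, k(c, c)), c), c), c), c)  →  k(k(k(k(c, k(c, c)), c), c), c)   [R4 at ε]
3. k(k(k(k(c, k(c, c)), c), c), c)  →  k(k(k(c, k(c, c)), c), c)   [R4 at ε]
4. k(k(k(c, k(c, c)), c), c)  →  k(k(c, k(c, c)), c)   [R4 at ε]
5. k(k(c, k(c, c)), c)  →  k(c, k(c, c))   [R4 at ε]
6. k(c, k(c, c))  →  k(c, c)   [R4 at 2]
7. k(c, c)  →  c   [R4 at ε]

c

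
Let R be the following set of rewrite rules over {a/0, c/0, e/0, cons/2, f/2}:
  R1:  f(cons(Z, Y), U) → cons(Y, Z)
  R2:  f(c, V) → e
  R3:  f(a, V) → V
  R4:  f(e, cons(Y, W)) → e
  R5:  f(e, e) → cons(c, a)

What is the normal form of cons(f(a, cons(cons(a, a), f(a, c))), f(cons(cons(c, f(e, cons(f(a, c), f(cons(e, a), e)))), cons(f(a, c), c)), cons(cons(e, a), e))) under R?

cons(cons(cons(a, a), c), cons(cons(c, c), cons(c, e)))

1. cons(f(a, cons(cons(a, a), f(a, c))), f(cons(cons(c, f(e, cons(f(a, c), f(cons(e, a), e)))), cons(f(a, c), c)), cons(cons(e, a), e)))  →  cons(cons(cons(a, a), f(a, c)), f(cons(cons(c, f(e, cons(f(a, c), f(cons(e, a), e)))), cons(f(a, c), c)), cons(cons(e, a), e)))   [R3 at 1]
2. cons(cons(cons(a, a), f(a, c)), f(cons(cons(c, f(e, cons(f(a, c), f(cons(e, a), e)))), cons(f(a, c), c)), cons(cons(e, a), e)))  →  cons(cons(cons(a, a), c), f(cons(cons(c, f(e, cons(f(a, c), f(cons(e, a), e)))), cons(f(a, c), c)), cons(cons(e, a), e)))   [R3 at 1.2]
3. cons(cons(cons(a, a), c), f(cons(cons(c, f(e, cons(f(a, c), f(cons(e, a), e)))), cons(f(a, c), c)), cons(cons(e, a), e)))  →  cons(cons(cons(a, a), c), cons(cons(f(a, c), c), cons(c, f(e, cons(f(a, c), f(cons(e, a), e))))))   [R1 at 2]
4. cons(cons(cons(a, a), c), cons(cons(f(a, c), c), cons(c, f(e, cons(f(a, c), f(cons(e, a), e))))))  →  cons(cons(cons(a, a), c), cons(cons(c, c), cons(c, f(e, cons(f(a, c), f(cons(e, a), e))))))   [R3 at 2.1.1]
5. cons(cons(cons(a, a), c), cons(cons(c, c), cons(c, f(e, cons(f(a, c), f(cons(e, a), e))))))  →  cons(cons(cons(a, a), c), cons(cons(c, c), cons(c, e)))   [R4 at 2.2.2]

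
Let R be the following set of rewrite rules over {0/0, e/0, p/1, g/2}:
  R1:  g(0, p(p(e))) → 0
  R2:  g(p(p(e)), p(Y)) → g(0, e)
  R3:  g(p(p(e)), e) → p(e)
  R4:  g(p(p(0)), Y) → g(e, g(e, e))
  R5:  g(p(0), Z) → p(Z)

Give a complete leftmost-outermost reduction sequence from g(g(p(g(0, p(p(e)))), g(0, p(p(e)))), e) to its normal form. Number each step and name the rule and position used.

p(e)

1. g(g(p(g(0, p(p(e)))), g(0, p(p(e)))), e)  →  g(g(p(0), g(0, p(p(e)))), e)   [R1 at 1.1.1]
2. g(g(p(0), g(0, p(p(e)))), e)  →  g(p(g(0, p(p(e)))), e)   [R5 at 1]
3. g(p(g(0, p(p(e)))), e)  →  g(p(0), e)   [R1 at 1.1]
4. g(p(0), e)  →  p(e)   [R5 at ε]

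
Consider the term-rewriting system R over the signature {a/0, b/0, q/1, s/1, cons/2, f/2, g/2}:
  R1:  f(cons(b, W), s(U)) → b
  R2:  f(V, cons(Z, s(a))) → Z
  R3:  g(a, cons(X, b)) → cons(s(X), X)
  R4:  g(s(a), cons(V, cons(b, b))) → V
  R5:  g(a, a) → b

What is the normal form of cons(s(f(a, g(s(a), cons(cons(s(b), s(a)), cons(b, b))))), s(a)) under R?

cons(s(s(b)), s(a))

1. cons(s(f(a, g(s(a), cons(cons(s(b), s(a)), cons(b, b))))), s(a))  →  cons(s(f(a, cons(s(b), s(a)))), s(a))   [R4 at 1.1.2]
2. cons(s(f(a, cons(s(b), s(a)))), s(a))  →  cons(s(s(b)), s(a))   [R2 at 1.1]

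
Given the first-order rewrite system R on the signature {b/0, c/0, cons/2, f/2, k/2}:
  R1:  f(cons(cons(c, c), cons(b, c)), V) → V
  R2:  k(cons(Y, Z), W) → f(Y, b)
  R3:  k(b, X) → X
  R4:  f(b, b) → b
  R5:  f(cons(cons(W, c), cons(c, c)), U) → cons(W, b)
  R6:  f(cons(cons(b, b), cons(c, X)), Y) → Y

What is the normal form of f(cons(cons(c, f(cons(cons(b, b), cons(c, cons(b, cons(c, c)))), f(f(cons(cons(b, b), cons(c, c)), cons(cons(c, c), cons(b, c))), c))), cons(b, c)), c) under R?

1. f(cons(cons(c, f(cons(cons(b, b), cons(c, cons(b, cons(c, c)))), f(f(cons(cons(b, b), cons(c, c)), cons(cons(c, c), cons(b, c))), c))), cons(b, c)), c)  →  f(cons(cons(c, f(f(cons(cons(b, b), cons(c, c)), cons(cons(c, c), cons(b, c))), c)), cons(b, c)), c)   [R6 at 1.1.2]
2. f(cons(cons(c, f(f(cons(cons(b, b), cons(c, c)), cons(cons(c, c), cons(b, c))), c)), cons(b, c)), c)  →  f(cons(cons(c, f(cons(cons(c, c), cons(b, c)), c)), cons(b, c)), c)   [R6 at 1.1.2.1]
3. f(cons(cons(c, f(cons(cons(c, c), cons(b, c)), c)), cons(b, c)), c)  →  f(cons(cons(c, c), cons(b, c)), c)   [R1 at 1.1.2]
4. f(cons(cons(c, c), cons(b, c)), c)  →  c   [R1 at ε]

c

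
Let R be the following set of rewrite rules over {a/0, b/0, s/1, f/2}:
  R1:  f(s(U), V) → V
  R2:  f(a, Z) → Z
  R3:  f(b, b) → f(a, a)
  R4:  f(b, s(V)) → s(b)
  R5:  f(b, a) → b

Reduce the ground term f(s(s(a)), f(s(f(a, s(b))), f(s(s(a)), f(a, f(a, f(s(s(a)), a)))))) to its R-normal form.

a

1. f(s(s(a)), f(s(f(a, s(b))), f(s(s(a)), f(a, f(a, f(s(s(a)), a))))))  →  f(s(f(a, s(b))), f(s(s(a)), f(a, f(a, f(s(s(a)), a)))))   [R1 at ε]
2. f(s(f(a, s(b))), f(s(s(a)), f(a, f(a, f(s(s(a)), a)))))  →  f(s(s(a)), f(a, f(a, f(s(s(a)), a))))   [R1 at ε]
3. f(s(s(a)), f(a, f(a, f(s(s(a)), a))))  →  f(a, f(a, f(s(s(a)), a)))   [R1 at ε]
4. f(a, f(a, f(s(s(a)), a)))  →  f(a, f(s(s(a)), a))   [R2 at ε]
5. f(a, f(s(s(a)), a))  →  f(s(s(a)), a)   [R2 at ε]
6. f(s(s(a)), a)  →  a   [R1 at ε]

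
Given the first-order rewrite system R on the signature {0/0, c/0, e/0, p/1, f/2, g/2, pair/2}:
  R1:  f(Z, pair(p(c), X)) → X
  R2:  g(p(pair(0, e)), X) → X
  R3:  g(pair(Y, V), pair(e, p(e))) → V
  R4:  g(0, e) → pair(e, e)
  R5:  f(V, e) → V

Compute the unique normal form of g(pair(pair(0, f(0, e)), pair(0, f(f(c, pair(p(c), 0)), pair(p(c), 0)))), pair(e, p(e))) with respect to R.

1. g(pair(pair(0, f(0, e)), pair(0, f(f(c, pair(p(c), 0)), pair(p(c), 0)))), pair(e, p(e)))  →  pair(0, f(f(c, pair(p(c), 0)), pair(p(c), 0)))   [R3 at ε]
2. pair(0, f(f(c, pair(p(c), 0)), pair(p(c), 0)))  →  pair(0, 0)   [R1 at 2]

pair(0, 0)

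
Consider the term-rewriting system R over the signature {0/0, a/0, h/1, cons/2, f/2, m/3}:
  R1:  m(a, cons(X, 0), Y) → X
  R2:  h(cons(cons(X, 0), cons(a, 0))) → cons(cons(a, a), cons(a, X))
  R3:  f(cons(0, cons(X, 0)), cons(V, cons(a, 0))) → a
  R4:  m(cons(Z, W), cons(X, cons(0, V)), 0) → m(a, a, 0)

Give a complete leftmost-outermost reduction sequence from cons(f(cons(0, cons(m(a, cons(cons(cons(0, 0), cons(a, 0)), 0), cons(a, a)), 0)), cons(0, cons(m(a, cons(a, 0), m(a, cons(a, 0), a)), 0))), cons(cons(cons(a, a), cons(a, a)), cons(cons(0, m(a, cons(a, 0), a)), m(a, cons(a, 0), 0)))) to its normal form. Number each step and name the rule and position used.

1. cons(f(cons(0, cons(m(a, cons(cons(cons(0, 0), cons(a, 0)), 0), cons(a, a)), 0)), cons(0, cons(m(a, cons(a, 0), m(a, cons(a, 0), a)), 0))), cons(cons(cons(a, a), cons(a, a)), cons(cons(0, m(a, cons(a, 0), a)), m(a, cons(a, 0), 0))))  →  cons(f(cons(0, cons(cons(cons(0, 0), cons(a, 0)), 0)), cons(0, cons(m(a, cons(a, 0), m(a, cons(a, 0), a)), 0))), cons(cons(cons(a, a), cons(a, a)), cons(cons(0, m(a, cons(a, 0), a)), m(a, cons(a, 0), 0))))   [R1 at 1.1.2.1]
2. cons(f(cons(0, cons(cons(cons(0, 0), cons(a, 0)), 0)), cons(0, cons(m(a, cons(a, 0), m(a, cons(a, 0), a)), 0))), cons(cons(cons(a, a), cons(a, a)), cons(cons(0, m(a, cons(a, 0), a)), m(a, cons(a, 0), 0))))  →  cons(f(cons(0, cons(cons(cons(0, 0), cons(a, 0)), 0)), cons(0, cons(a, 0))), cons(cons(cons(a, a), cons(a, a)), cons(cons(0, m(a, cons(a, 0), a)), m(a, cons(a, 0), 0))))   [R1 at 1.2.2.1]
3. cons(f(cons(0, cons(cons(cons(0, 0), cons(a, 0)), 0)), cons(0, cons(a, 0))), cons(cons(cons(a, a), cons(a, a)), cons(cons(0, m(a, cons(a, 0), a)), m(a, cons(a, 0), 0))))  →  cons(a, cons(cons(cons(a, a), cons(a, a)), cons(cons(0, m(a, cons(a, 0), a)), m(a, cons(a, 0), 0))))   [R3 at 1]
4. cons(a, cons(cons(cons(a, a), cons(a, a)), cons(cons(0, m(a, cons(a, 0), a)), m(a, cons(a, 0), 0))))  →  cons(a, cons(cons(cons(a, a), cons(a, a)), cons(cons(0, a), m(a, cons(a, 0), 0))))   [R1 at 2.2.1.2]
5. cons(a, cons(cons(cons(a, a), cons(a, a)), cons(cons(0, a), m(a, cons(a, 0), 0))))  →  cons(a, cons(cons(cons(a, a), cons(a, a)), cons(cons(0, a), a)))   [R1 at 2.2.2]

cons(a, cons(cons(cons(a, a), cons(a, a)), cons(cons(0, a), a)))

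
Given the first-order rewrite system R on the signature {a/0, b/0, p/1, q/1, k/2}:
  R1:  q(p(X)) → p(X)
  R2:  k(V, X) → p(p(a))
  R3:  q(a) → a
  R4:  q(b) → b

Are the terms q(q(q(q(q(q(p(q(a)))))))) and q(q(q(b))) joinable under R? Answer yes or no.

Reduce t₁ = q(q(q(q(q(q(p(q(a)))))))):
1. q(q(q(q(q(q(p(q(a))))))))  →  q(q(q(q(q(p(q(a)))))))   [R1 at 1.1.1.1.1]
2. q(q(q(q(q(p(q(a)))))))  →  q(q(q(q(p(q(a))))))   [R1 at 1.1.1.1]
3. q(q(q(q(p(q(a))))))  →  q(q(q(p(q(a)))))   [R1 at 1.1.1]
4. q(q(q(p(q(a)))))  →  q(q(p(q(a))))   [R1 at 1.1]
5. q(q(p(q(a))))  →  q(p(q(a)))   [R1 at 1]
6. q(p(q(a)))  →  p(q(a))   [R1 at ε]
7. p(q(a))  →  p(a)   [R3 at 1]

Reduce t₂ = q(q(q(b))):
1. q(q(q(b)))  →  q(q(b))   [R4 at 1.1]
2. q(q(b))  →  q(b)   [R4 at 1]
3. q(b)  →  b   [R4 at ε]

no — NF(t₁) = p(a), NF(t₂) = b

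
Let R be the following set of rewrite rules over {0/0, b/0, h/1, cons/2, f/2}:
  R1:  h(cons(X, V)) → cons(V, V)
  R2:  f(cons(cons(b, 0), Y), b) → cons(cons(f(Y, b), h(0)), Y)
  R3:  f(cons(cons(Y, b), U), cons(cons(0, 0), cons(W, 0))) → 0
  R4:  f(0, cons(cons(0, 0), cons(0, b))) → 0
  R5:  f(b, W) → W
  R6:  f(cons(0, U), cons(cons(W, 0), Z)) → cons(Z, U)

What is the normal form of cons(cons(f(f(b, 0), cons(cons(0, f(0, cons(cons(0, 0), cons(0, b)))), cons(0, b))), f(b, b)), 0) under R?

1. cons(cons(f(f(b, 0), cons(cons(0, f(0, cons(cons(0, 0), cons(0, b)))), cons(0, b))), f(b, b)), 0)  →  cons(cons(f(0, cons(cons(0, f(0, cons(cons(0, 0), cons(0, b)))), cons(0, b))), f(b, b)), 0)   [R5 at 1.1.1]
2. cons(cons(f(0, cons(cons(0, f(0, cons(cons(0, 0), cons(0, b)))), cons(0, b))), f(b, b)), 0)  →  cons(cons(f(0, cons(cons(0, 0), cons(0, b))), f(b, b)), 0)   [R4 at 1.1.2.1.2]
3. cons(cons(f(0, cons(cons(0, 0), cons(0, b))), f(b, b)), 0)  →  cons(cons(0, f(b, b)), 0)   [R4 at 1.1]
4. cons(cons(0, f(b, b)), 0)  →  cons(cons(0, b), 0)   [R5 at 1.2]

cons(cons(0, b), 0)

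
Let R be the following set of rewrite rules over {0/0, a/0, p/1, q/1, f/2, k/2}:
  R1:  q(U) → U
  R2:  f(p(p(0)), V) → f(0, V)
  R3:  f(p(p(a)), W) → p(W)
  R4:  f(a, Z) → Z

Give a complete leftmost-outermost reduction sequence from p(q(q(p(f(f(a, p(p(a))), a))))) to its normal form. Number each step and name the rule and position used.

1. p(q(q(p(f(f(a, p(p(a))), a)))))  →  p(q(p(f(f(a, p(p(a))), a))))   [R1 at 1]
2. p(q(p(f(f(a, p(p(a))), a))))  →  p(p(f(f(a, p(p(a))), a)))   [R1 at 1]
3. p(p(f(f(a, p(p(a))), a)))  →  p(p(f(p(p(a)), a)))   [R4 at 1.1.1]
4. p(p(f(p(p(a)), a)))  →  p(p(p(a)))   [R3 at 1.1]

p(p(p(a)))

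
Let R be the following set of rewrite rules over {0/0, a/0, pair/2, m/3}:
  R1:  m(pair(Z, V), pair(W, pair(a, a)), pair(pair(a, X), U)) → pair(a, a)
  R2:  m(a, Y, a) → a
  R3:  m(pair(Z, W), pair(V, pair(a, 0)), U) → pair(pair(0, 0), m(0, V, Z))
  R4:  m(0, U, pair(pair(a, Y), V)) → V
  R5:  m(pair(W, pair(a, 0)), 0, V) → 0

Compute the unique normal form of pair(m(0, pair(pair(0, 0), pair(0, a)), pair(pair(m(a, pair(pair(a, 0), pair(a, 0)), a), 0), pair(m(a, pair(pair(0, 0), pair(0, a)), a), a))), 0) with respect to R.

pair(pair(a, a), 0)

1. pair(m(0, pair(pair(0, 0), pair(0, a)), pair(pair(m(a, pair(pair(a, 0), pair(a, 0)), a), 0), pair(m(a, pair(pair(0, 0), pair(0, a)), a), a))), 0)  →  pair(m(0, pair(pair(0, 0), pair(0, a)), pair(pair(a, 0), pair(m(a, pair(pair(0, 0), pair(0, a)), a), a))), 0)   [R2 at 1.3.1.1]
2. pair(m(0, pair(pair(0, 0), pair(0, a)), pair(pair(a, 0), pair(m(a, pair(pair(0, 0), pair(0, a)), a), a))), 0)  →  pair(pair(m(a, pair(pair(0, 0), pair(0, a)), a), a), 0)   [R4 at 1]
3. pair(pair(m(a, pair(pair(0, 0), pair(0, a)), a), a), 0)  →  pair(pair(a, a), 0)   [R2 at 1.1]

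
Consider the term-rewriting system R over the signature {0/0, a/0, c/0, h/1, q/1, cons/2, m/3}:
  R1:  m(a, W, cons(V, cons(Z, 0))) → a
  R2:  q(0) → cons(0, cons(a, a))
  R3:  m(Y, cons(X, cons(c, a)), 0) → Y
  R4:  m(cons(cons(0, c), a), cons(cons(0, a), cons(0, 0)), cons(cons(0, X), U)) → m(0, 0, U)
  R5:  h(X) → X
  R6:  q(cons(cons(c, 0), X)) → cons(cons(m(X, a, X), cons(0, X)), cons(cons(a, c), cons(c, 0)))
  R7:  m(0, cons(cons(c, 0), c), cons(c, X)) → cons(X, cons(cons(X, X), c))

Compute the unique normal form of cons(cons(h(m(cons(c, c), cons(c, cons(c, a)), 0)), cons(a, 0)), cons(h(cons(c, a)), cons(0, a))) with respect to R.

cons(cons(cons(c, c), cons(a, 0)), cons(cons(c, a), cons(0, a)))

1. cons(cons(h(m(cons(c, c), cons(c, cons(c, a)), 0)), cons(a, 0)), cons(h(cons(c, a)), cons(0, a)))  →  cons(cons(m(cons(c, c), cons(c, cons(c, a)), 0), cons(a, 0)), cons(h(cons(c, a)), cons(0, a)))   [R5 at 1.1]
2. cons(cons(m(cons(c, c), cons(c, cons(c, a)), 0), cons(a, 0)), cons(h(cons(c, a)), cons(0, a)))  →  cons(cons(cons(c, c), cons(a, 0)), cons(h(cons(c, a)), cons(0, a)))   [R3 at 1.1]
3. cons(cons(cons(c, c), cons(a, 0)), cons(h(cons(c, a)), cons(0, a)))  →  cons(cons(cons(c, c), cons(a, 0)), cons(cons(c, a), cons(0, a)))   [R5 at 2.1]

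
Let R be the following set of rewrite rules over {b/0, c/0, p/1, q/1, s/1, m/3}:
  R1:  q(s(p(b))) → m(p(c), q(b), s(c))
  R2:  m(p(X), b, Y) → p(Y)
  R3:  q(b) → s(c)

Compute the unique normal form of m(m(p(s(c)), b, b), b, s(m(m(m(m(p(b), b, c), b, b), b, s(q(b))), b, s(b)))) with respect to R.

1. m(m(p(s(c)), b, b), b, s(m(m(m(m(p(b), b, c), b, b), b, s(q(b))), b, s(b))))  →  m(p(b), b, s(m(m(m(m(p(b), b, c), b, b), b, s(q(b))), b, s(b))))   [R2 at 1]
2. m(p(b), b, s(m(m(m(m(p(b), b, c), b, b), b, s(q(b))), b, s(b))))  →  p(s(m(m(m(m(p(b), b, c), b, b), b, s(q(b))), b, s(b))))   [R2 at ε]
3. p(s(m(m(m(m(p(b), b, c), b, b), b, s(q(b))), b, s(b))))  →  p(s(m(m(m(p(c), b, b), b, s(q(b))), b, s(b))))   [R2 at 1.1.1.1.1]
4. p(s(m(m(m(p(c), b, b), b, s(q(b))), b, s(b))))  →  p(s(m(m(p(b), b, s(q(b))), b, s(b))))   [R2 at 1.1.1.1]
5. p(s(m(m(p(b), b, s(q(b))), b, s(b))))  →  p(s(m(p(s(q(b))), b, s(b))))   [R2 at 1.1.1]
6. p(s(m(p(s(q(b))), b, s(b))))  →  p(s(p(s(b))))   [R2 at 1.1]

p(s(p(s(b))))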